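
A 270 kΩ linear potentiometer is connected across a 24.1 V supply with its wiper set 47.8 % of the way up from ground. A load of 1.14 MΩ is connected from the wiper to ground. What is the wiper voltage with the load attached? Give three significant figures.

V ≈ 10.9 V

The wiper splits the pot into (1−α)R = 140.9 kΩ above and αR = 129.1 kΩ below.
Lower section ‖ load = 115.9 kΩ.
V_wiper = 24.1 × 115.9/(140.9 + 115.9) = 10.9 V.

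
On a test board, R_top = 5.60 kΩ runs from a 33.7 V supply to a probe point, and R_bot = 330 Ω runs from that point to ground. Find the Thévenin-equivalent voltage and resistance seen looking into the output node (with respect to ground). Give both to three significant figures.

V_th is the open-circuit tap voltage: 33.7 × 330/(5600 + 330) = 1.88 V.
With the supply zeroed, R_top and R_bot appear in parallel from the tap: R_th = R_top‖R_bot = (5600 × 330)/5930 = 312 Ω.

V_th = 1.88 V, R_th = 312 Ω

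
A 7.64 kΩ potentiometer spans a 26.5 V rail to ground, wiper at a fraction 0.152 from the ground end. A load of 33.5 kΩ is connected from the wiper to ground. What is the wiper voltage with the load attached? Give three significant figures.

V ≈ 3.91 V

The wiper splits the pot into (1−α)R = 6.479 kΩ above and αR = 1.161 kΩ below.
Lower section ‖ load = 1.122 kΩ.
V_wiper = 26.5 × 1.122/(6.479 + 1.122) = 3.91 V.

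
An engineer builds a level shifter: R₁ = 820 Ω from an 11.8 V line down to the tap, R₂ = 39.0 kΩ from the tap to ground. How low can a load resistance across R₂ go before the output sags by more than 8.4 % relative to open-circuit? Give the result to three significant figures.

Output resistance R_th = R₁‖R₂ = (820 × 39000)/39820 = 803.1 Ω.
The fractional drop is R_th/(R_th + R_L); requiring this ≤ 0.0840 gives R_L ≥ R_th(1/0.0840 − 1) = 803.1 × 10.90 = 8.76 kΩ.

R_L(min) ≈ 8.76 kΩ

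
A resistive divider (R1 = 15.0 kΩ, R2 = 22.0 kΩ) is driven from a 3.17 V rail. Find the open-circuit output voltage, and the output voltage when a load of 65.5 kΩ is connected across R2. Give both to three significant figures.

Open-circuit: V = 3.17 × 22.0/(15.0 + 22.0) = 1.88 V.
With the load, R2 becomes R2‖R_L = 16.47 kΩ, so V = 3.17 × 16.47/31.47 = 1.66 V.

Unloaded: 1.88 V; loaded: 1.66 V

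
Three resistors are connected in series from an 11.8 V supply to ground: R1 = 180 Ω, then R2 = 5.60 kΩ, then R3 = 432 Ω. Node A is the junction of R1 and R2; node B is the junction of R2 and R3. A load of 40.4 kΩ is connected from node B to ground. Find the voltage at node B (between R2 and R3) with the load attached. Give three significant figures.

At node B, R3 is in parallel with the load: R3‖R_L = 427.4 Ω.
Below node A the resistance is R2 + (R3‖R_L) = 6027 Ω, so V_A = 11.8 × 6027/6207 = 11.46 V.
Then V_B = V_A × (R3‖R_L)/(R2 + R3‖R_L) = 11.46 × 427.4/6027 = 0.813 V.

V ≈ 0.813 V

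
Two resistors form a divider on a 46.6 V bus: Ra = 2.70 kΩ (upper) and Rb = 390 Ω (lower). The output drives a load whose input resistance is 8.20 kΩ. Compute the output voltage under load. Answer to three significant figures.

The load sits in parallel with Rb: Rb‖R_L = (390 × 8200) / (390 + 8200) = 372.3 Ω.
V_out = 46.6 × 372.3 / (2700 + 372.3) = 46.6 × 372.3/3072 = 5.65 V.
(Unloaded it would have been 5.88 V.)

V_out ≈ 5.65 V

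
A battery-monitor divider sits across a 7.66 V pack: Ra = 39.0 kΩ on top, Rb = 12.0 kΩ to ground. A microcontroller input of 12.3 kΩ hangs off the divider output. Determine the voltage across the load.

The load sits in parallel with Rb: Rb‖R_L = (12.0 × 12.3) / (12.0 + 12.3) = 6.074 kΩ.
V_out = 7.66 × 6.074 / (39.0 + 6.074) = 7.66 × 6.074/45.07 = 1.03 V.

V_out ≈ 1.03 V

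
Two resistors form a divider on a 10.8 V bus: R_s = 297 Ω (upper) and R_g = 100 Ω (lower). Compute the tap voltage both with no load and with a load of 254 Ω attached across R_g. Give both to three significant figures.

Open-circuit: V = 10.8 × 100/(297 + 100) = 2.72 V.
With the load, R_g becomes R_g‖R_L = 71.75 Ω, so V = 10.8 × 71.75/368.8 = 2.10 V.

Unloaded: 2.72 V; loaded: 2.10 V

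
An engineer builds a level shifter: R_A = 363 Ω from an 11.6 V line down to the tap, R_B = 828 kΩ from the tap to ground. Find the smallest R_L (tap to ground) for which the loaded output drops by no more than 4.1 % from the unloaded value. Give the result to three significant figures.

Output resistance R_th = R_A‖R_B = (363 × 828000)/828400 = 362.8 Ω.
The fractional drop is R_th/(R_th + R_L); requiring this ≤ 0.0410 gives R_L ≥ R_th(1/0.0410 − 1) = 362.8 × 23.39 = 8.49 kΩ.

R_L(min) ≈ 8.49 kΩ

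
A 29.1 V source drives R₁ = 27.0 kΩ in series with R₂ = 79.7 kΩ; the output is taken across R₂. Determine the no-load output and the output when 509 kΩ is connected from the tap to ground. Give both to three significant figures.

Unloaded: 21.7 V; loaded: 20.9 V

Open-circuit: V = 29.1 × 79.7/(27.0 + 79.7) = 21.7 V.
With the load, R₂ becomes R₂‖R_L = 68.91 kΩ, so V = 29.1 × 68.91/95.91 = 20.9 V.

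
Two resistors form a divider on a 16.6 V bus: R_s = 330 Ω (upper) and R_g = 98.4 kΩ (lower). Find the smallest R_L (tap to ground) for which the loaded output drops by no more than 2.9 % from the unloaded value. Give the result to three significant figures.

Output resistance R_th = R_s‖R_g = (330 × 98400)/98730 = 328.9 Ω.
The fractional drop is R_th/(R_th + R_L); requiring this ≤ 0.0290 gives R_L ≥ R_th(1/0.0290 − 1) = 328.9 × 33.48 = 11.0 kΩ.

R_L(min) ≈ 11.0 kΩ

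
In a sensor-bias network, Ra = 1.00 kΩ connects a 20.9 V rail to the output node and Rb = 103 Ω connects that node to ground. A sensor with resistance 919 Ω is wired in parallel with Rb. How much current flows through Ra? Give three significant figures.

I ≈ 19.1 mA

Rb‖R_L = 92.62 Ω, so the source sees Ra + Rb‖R_L = 1093 Ω.
I = 20.9 V / 1093 Ω = 19.1 mA.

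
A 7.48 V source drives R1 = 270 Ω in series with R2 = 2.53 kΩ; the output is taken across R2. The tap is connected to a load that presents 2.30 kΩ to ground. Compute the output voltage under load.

V_out ≈ 6.11 V

The load sits in parallel with R2: R2‖R_L = (2530 × 2300) / (2530 + 2300) = 1205 Ω.
V_out = 7.48 × 1205 / (270 + 1205) = 7.48 × 1205/1475 = 6.11 V.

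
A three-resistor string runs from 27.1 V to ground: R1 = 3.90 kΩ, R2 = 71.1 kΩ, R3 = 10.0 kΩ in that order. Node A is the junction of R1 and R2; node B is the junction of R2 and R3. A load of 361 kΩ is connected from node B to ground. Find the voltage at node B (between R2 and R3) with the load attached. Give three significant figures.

At node B, R3 is in parallel with the load: R3‖R_L = 9.730 kΩ.
Below node A the resistance is R2 + (R3‖R_L) = 80.83 kΩ, so V_A = 27.1 × 80.83/84.73 = 25.85 V.
Then V_B = V_A × (R3‖R_L)/(R2 + R3‖R_L) = 25.85 × 9.730/80.83 = 3.11 V.

V ≈ 3.11 V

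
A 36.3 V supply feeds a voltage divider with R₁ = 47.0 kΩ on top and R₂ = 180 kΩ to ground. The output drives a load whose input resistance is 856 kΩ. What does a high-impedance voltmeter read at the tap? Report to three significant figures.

The load sits in parallel with R₂: R₂‖R_L = (180 × 856) / (180 + 856) = 148.7 kΩ.
V_out = 36.3 × 148.7 / (47.0 + 148.7) = 36.3 × 148.7/195.7 = 27.6 V.
(Unloaded it would have been 28.8 V.)

V_out ≈ 27.6 V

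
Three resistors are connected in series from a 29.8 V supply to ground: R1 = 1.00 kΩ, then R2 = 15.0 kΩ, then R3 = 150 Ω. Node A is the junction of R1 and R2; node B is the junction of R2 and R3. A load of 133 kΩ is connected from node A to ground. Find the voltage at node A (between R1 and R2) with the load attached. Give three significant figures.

V ≈ 27.8 V

Below node A the series string R2+R3 = 15150 Ω sits in parallel with the 133000 Ω load: 13600 Ω.
V_A = 29.8 × 13600/(1000 + 13600) = 27.8 V.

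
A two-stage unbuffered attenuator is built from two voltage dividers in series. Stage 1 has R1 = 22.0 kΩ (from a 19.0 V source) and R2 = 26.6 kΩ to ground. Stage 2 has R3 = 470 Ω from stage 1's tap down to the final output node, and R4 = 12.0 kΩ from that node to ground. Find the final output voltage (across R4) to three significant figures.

V_out ≈ 5.09 V

Stage 2 presents R3+R4 = 12470 Ω as a load on stage 1's tap.
Stage 1's lower leg becomes R2‖(R3+R4) = 8490 Ω, so V_mid = 19.0 × 8490/30490 = 5.291 V.
Stage 2 is itself unloaded: V_out = V_mid × R4/(R3+R4) = 5.291 × 12000/12470 = 5.09 V.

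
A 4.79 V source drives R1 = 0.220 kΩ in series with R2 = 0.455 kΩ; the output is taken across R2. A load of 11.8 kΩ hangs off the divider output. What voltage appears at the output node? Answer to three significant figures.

V_out ≈ 3.19 V

The load sits in parallel with R2: R2‖R_L = (455 × 11800) / (455 + 11800) = 438.1 Ω.
V_out = 4.79 × 438.1 / (220 + 438.1) = 4.79 × 438.1/658.1 = 3.19 V.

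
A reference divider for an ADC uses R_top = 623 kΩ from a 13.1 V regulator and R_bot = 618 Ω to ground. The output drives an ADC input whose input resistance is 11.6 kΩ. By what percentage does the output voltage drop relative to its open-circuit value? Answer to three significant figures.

The divider's output (Thévenin) resistance is R_top‖R_bot = 617.4 Ω.
Fractional drop under load = R_th/(R_th + R_L) = 617.4 / (617.4 + 11600) = 0.05053.
So the output falls by 5.05 %.

5.05 %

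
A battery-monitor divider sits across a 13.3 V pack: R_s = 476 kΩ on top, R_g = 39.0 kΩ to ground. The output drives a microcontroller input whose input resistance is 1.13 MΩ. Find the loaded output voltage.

The load sits in parallel with R_g: R_g‖R_L = (39.0 × 1130) / (39.0 + 1130) = 37.70 kΩ.
V_out = 13.3 × 37.70 / (476 + 37.70) = 13.3 × 37.70/513.7 = 0.976 V.
(Unloaded it would have been 1.01 V.)

V_out ≈ 0.976 V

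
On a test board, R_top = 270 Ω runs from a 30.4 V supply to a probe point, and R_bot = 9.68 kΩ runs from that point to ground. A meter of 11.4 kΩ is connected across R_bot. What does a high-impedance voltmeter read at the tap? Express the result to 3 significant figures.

The load sits in parallel with R_bot: R_bot‖R_L = (9680 × 11400) / (9680 + 11400) = 5235 Ω.
V_out = 30.4 × 5235 / (270 + 5235) = 30.4 × 5235/5505 = 28.9 V.

V_out ≈ 28.9 V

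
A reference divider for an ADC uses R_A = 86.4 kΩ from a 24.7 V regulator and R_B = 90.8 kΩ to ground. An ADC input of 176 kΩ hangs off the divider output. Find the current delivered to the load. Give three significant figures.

I_L ≈ 0.0575 mA

R_B‖R_L = 59.90 kΩ; V_out = 24.7 × 59.90/146.3 = 10.11 V.
I_L = V_out / R_L = 10.11 / 176 kΩ = 0.0575 mA.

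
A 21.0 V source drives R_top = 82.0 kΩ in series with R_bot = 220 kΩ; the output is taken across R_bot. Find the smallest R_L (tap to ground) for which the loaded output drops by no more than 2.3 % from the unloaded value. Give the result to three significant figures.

R_L(min) ≈ 2.54 MΩ

Output resistance R_th = R_top‖R_bot = (82.0 × 220)/302.0 = 59.74 kΩ.
The fractional drop is R_th/(R_th + R_L); requiring this ≤ 0.0230 gives R_L ≥ R_th(1/0.0230 − 1) = 59.74 × 42.48 = 2.54 MΩ.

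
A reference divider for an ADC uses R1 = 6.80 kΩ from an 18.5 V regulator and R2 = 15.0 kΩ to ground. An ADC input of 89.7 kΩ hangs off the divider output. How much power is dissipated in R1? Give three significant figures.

Total resistance from the source is R1 + (R2‖R_L) = 19.65 kΩ, so I = 18.5/19.65 kΩ = 0.9414 mA.
P = I²·R1 = (0.9414 mA)² × 6.80 kΩ = 6.03 mW.

P ≈ 6.03 mW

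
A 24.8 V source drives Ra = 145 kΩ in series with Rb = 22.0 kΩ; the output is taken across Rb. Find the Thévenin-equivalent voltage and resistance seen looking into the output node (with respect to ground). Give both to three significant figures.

V_th is the open-circuit tap voltage: 24.8 × 22.0/(145 + 22.0) = 3.27 V.
With the supply zeroed, Ra and Rb appear in parallel from the tap: R_th = Ra‖Rb = (145 × 22.0)/167.0 = 19.1 kΩ.

V_th = 3.27 V, R_th = 19.1 kΩ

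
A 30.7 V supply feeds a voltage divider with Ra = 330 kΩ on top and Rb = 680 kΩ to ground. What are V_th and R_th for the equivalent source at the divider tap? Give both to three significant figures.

V_th is the open-circuit tap voltage: 30.7 × 680/(330 + 680) = 20.7 V.
With the supply zeroed, Ra and Rb appear in parallel from the tap: R_th = Ra‖Rb = (330 × 680)/1010 = 222 kΩ.

V_th = 20.7 V, R_th = 222 kΩ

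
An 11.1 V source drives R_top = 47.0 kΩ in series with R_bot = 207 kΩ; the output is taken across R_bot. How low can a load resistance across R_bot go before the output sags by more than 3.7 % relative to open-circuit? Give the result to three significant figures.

R_L(min) ≈ 997 kΩ

Output resistance R_th = R_top‖R_bot = (47.0 × 207)/254.0 = 38.30 kΩ.
The fractional drop is R_th/(R_th + R_L); requiring this ≤ 0.0370 gives R_L ≥ R_th(1/0.0370 − 1) = 38.30 × 26.03 = 997 kΩ.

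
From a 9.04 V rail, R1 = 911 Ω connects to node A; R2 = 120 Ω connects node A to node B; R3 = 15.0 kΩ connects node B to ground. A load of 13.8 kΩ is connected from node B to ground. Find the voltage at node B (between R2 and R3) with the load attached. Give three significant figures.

At node B, R3 is in parallel with the load: R3‖R_L = 7188 Ω.
Below node A the resistance is R2 + (R3‖R_L) = 7308 Ω, so V_A = 9.04 × 7308/8218 = 8.038 V.
Then V_B = V_A × (R3‖R_L)/(R2 + R3‖R_L) = 8.038 × 7188/7308 = 7.91 V.

V ≈ 7.91 V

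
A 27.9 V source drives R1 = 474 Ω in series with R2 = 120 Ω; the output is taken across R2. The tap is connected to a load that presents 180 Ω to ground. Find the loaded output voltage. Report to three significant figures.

The load sits in parallel with R2: R2‖R_L = (120 × 180) / (120 + 180) = 72.00 Ω.
V_out = 27.9 × 72.00 / (474 + 72.00) = 27.9 × 72.00/546.0 = 3.68 V.
(Unloaded it would have been 5.64 V.)

V_out ≈ 3.68 V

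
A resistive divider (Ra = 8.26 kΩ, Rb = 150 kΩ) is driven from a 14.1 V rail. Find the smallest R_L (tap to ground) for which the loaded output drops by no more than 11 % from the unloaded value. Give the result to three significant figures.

R_L(min) ≈ 63.3 kΩ

Output resistance R_th = Ra‖Rb = (8.26 × 150)/158.3 = 7.829 kΩ.
The fractional drop is R_th/(R_th + R_L); requiring this ≤ 0.110 gives R_L ≥ R_th(1/0.110 − 1) = 7.829 × 8.091 = 63.3 kΩ.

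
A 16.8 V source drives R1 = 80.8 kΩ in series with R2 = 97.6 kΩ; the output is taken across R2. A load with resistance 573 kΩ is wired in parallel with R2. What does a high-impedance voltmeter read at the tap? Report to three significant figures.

V_out ≈ 8.53 V

The load sits in parallel with R2: R2‖R_L = (97.6 × 573) / (97.6 + 573) = 83.40 kΩ.
V_out = 16.8 × 83.40 / (80.8 + 83.40) = 16.8 × 83.40/164.2 = 8.53 V.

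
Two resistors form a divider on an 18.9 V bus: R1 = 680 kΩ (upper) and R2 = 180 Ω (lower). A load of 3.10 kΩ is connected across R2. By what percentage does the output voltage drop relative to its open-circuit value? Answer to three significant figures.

The divider's output (Thévenin) resistance is R1‖R2 = 180.0 Ω.
Fractional drop under load = R_th/(R_th + R_L) = 180.0 / (180.0 + 3100) = 0.05486.
So the output falls by 5.49 %.

5.49 %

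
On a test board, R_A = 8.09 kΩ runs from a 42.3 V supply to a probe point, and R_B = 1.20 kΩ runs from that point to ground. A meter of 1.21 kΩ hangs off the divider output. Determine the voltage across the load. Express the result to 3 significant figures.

The load sits in parallel with R_B: R_B‖R_L = (1.20 × 1.21) / (1.20 + 1.21) = 0.6025 kΩ.
V_out = 42.3 × 0.6025 / (8.09 + 0.6025) = 42.3 × 0.6025/8.692 = 2.93 V.
(Unloaded it would have been 5.46 V.)

V_out ≈ 2.93 V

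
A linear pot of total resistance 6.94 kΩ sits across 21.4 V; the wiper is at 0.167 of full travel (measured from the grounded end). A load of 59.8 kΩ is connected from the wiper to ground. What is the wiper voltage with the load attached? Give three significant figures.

The wiper splits the pot into (1−α)R = 5.781 kΩ above and αR = 1.159 kΩ below.
Lower section ‖ load = 1.137 kΩ.
V_wiper = 21.4 × 1.137/(5.781 + 1.137) = 3.52 V.

V ≈ 3.52 V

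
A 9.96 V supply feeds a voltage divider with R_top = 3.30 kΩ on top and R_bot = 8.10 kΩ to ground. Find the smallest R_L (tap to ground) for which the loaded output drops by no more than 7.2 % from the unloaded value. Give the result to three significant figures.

R_L(min) ≈ 30.2 kΩ

Output resistance R_th = R_top‖R_bot = (3.30 × 8.10)/11.40 = 2.345 kΩ.
The fractional drop is R_th/(R_th + R_L); requiring this ≤ 0.0720 gives R_L ≥ R_th(1/0.0720 − 1) = 2.345 × 12.89 = 30.2 kΩ.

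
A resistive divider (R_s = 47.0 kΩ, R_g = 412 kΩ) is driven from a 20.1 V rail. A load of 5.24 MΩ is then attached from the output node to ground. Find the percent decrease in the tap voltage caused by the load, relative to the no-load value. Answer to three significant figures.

The divider's output (Thévenin) resistance is R_s‖R_g = 42.19 kΩ.
Fractional drop under load = R_th/(R_th + R_L) = 42.19 / (42.19 + 5240) = 0.007987.
So the output falls by 0.799 %.

0.799 %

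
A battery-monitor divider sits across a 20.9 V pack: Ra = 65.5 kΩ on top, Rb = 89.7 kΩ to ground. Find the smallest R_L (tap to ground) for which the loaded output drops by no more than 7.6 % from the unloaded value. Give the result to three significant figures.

Output resistance R_th = Ra‖Rb = (65.5 × 89.7)/155.2 = 37.86 kΩ.
The fractional drop is R_th/(R_th + R_L); requiring this ≤ 0.0760 gives R_L ≥ R_th(1/0.0760 − 1) = 37.86 × 12.16 = 460 kΩ.

R_L(min) ≈ 460 kΩ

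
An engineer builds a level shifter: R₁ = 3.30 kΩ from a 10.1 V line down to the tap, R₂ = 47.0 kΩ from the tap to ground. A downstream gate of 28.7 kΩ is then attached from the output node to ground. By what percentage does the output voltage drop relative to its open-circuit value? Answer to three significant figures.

9.70 %

Unloaded V = 10.1 × 47.0/50.30 = 9.4374 V.
Loaded: R₂‖R_L = 17.82 kΩ, giving V = 10.1 × 17.82/21.12 = 8.5218 V.
Drop = (9.4374 − 8.5218) / 9.4374 = 9.70 %.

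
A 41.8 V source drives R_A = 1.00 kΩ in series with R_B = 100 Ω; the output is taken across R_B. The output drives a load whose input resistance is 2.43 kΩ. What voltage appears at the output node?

V_out ≈ 3.66 V

The load sits in parallel with R_B: R_B‖R_L = (100 × 2430) / (100 + 2430) = 96.05 Ω.
V_out = 41.8 × 96.05 / (1000 + 96.05) = 41.8 × 96.05/1096 = 3.66 V.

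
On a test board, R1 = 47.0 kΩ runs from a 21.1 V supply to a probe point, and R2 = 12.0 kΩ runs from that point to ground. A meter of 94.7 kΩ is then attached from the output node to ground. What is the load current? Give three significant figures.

R2‖R_L = 10.65 kΩ; V_out = 21.1 × 10.65/57.65 = 3.898 V.
I_L = V_out / R_L = 3.898 / 94.7 kΩ = 0.0412 mA.

I_L ≈ 0.0412 mA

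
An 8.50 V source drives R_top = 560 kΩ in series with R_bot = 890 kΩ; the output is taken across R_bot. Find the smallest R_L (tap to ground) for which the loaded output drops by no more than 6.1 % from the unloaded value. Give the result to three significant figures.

R_L(min) ≈ 5.29 MΩ

Output resistance R_th = R_top‖R_bot = (560 × 890)/1450 = 343.7 kΩ.
The fractional drop is R_th/(R_th + R_L); requiring this ≤ 0.0610 gives R_L ≥ R_th(1/0.0610 − 1) = 343.7 × 15.39 = 5.29 MΩ.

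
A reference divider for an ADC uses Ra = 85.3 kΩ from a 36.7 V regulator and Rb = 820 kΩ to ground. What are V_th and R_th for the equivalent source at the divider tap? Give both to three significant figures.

V_th = 33.2 V, R_th = 77.3 kΩ

V_th is the open-circuit tap voltage: 36.7 × 820/(85.3 + 820) = 33.2 V.
With the supply zeroed, Ra and Rb appear in parallel from the tap: R_th = Ra‖Rb = (85.3 × 820)/905.3 = 77.3 kΩ.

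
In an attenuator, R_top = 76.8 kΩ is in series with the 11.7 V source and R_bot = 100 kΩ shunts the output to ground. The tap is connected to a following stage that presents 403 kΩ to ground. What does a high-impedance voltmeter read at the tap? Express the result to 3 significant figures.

V_out ≈ 5.97 V

The load sits in parallel with R_bot: R_bot‖R_L = (100 × 403) / (100 + 403) = 80.12 kΩ.
V_out = 11.7 × 80.12 / (76.8 + 80.12) = 11.7 × 80.12/156.9 = 5.97 V.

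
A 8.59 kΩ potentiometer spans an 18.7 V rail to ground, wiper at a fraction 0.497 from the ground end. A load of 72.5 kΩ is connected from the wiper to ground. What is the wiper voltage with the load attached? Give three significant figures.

The wiper splits the pot into (1−α)R = 4.321 kΩ above and αR = 4.269 kΩ below.
Lower section ‖ load = 4.032 kΩ.
V_wiper = 18.7 × 4.032/(4.321 + 4.032) = 9.03 V.

V ≈ 9.03 V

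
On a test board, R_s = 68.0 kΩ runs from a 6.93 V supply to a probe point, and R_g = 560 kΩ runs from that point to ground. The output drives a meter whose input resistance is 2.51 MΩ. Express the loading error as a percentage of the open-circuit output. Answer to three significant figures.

The divider's output (Thévenin) resistance is R_s‖R_g = 60.64 kΩ.
Fractional drop under load = R_th/(R_th + R_L) = 60.64 / (60.64 + 2510) = 0.02359.
So the output falls by 2.36 %.

2.36 %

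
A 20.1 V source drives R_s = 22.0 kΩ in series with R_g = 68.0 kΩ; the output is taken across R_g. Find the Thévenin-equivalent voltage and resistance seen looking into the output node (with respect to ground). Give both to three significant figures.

V_th = 15.2 V, R_th = 16.6 kΩ

V_th is the open-circuit tap voltage: 20.1 × 68.0/(22.0 + 68.0) = 15.2 V.
With the supply zeroed, R_s and R_g appear in parallel from the tap: R_th = R_s‖R_g = (22.0 × 68.0)/90.00 = 16.6 kΩ.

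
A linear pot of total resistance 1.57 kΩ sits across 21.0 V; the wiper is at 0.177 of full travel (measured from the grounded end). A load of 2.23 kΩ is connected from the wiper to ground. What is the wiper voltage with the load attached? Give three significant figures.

The wiper splits the pot into (1−α)R = 1292 Ω above and αR = 277.9 Ω below.
Lower section ‖ load = 247.1 Ω.
V_wiper = 21.0 × 247.1/(1292 + 247.1) = 3.37 V.

V ≈ 3.37 V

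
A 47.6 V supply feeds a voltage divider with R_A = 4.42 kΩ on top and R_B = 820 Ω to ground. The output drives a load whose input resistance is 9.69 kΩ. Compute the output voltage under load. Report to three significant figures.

The load sits in parallel with R_B: R_B‖R_L = (820 × 9690) / (820 + 9690) = 756.0 Ω.
V_out = 47.6 × 756.0 / (4420 + 756.0) = 47.6 × 756.0/5176 = 6.95 V.

V_out ≈ 6.95 V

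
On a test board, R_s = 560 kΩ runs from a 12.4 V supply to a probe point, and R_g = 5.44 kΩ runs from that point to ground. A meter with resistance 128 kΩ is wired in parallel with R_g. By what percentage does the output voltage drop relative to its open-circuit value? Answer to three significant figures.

4.04 %

The divider's output (Thévenin) resistance is R_s‖R_g = 5.388 kΩ.
Fractional drop under load = R_th/(R_th + R_L) = 5.388 / (5.388 + 128) = 0.04039.
So the output falls by 4.04 %.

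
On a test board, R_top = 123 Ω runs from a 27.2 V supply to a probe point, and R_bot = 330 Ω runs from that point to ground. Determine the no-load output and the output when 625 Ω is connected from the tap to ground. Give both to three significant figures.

Open-circuit: V = 27.2 × 330/(123 + 330) = 19.8 V.
With the load, R_bot becomes R_bot‖R_L = 216.0 Ω, so V = 27.2 × 216.0/339.0 = 17.3 V.

Unloaded: 19.8 V; loaded: 17.3 V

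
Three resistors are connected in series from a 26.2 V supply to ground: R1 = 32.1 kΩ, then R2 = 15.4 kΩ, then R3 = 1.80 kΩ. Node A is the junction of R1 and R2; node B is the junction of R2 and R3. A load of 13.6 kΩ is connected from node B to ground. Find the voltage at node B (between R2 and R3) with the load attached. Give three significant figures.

V ≈ 0.848 V

At node B, R3 is in parallel with the load: R3‖R_L = 1.590 kΩ.
Below node A the resistance is R2 + (R3‖R_L) = 16.99 kΩ, so V_A = 26.2 × 16.99/49.09 = 9.068 V.
Then V_B = V_A × (R3‖R_L)/(R2 + R3‖R_L) = 9.068 × 1.590/16.99 = 0.848 V.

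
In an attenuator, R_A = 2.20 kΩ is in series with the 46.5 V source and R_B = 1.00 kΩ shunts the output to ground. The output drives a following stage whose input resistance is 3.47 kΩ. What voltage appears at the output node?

V_out ≈ 12.1 V

The load sits in parallel with R_B: R_B‖R_L = (1.00 × 3.47) / (1.00 + 3.47) = 0.7763 kΩ.
V_out = 46.5 × 0.7763 / (2.20 + 0.7763) = 46.5 × 0.7763/2.976 = 12.1 V.
(Unloaded it would have been 14.5 V.)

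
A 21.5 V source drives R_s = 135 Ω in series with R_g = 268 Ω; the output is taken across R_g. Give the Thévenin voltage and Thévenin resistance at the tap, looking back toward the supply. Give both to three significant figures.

V_th = 14.3 V, R_th = 89.8 Ω

V_th is the open-circuit tap voltage: 21.5 × 268/(135 + 268) = 14.3 V.
With the supply zeroed, R_s and R_g appear in parallel from the tap: R_th = R_s‖R_g = (135 × 268)/403.0 = 89.8 Ω.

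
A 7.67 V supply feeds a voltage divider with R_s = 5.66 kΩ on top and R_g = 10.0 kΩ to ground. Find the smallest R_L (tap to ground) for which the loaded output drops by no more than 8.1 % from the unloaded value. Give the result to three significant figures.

Output resistance R_th = R_s‖R_g = (5.66 × 10.0)/15.66 = 3.614 kΩ.
The fractional drop is R_th/(R_th + R_L); requiring this ≤ 0.0810 gives R_L ≥ R_th(1/0.0810 − 1) = 3.614 × 11.35 = 41.0 kΩ.

R_L(min) ≈ 41.0 kΩ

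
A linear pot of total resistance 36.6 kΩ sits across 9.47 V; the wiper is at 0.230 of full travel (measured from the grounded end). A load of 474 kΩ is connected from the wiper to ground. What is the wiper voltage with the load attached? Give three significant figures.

The wiper splits the pot into (1−α)R = 28.18 kΩ above and αR = 8.418 kΩ below.
Lower section ‖ load = 8.271 kΩ.
V_wiper = 9.47 × 8.271/(28.18 + 8.271) = 2.15 V.

V ≈ 2.15 V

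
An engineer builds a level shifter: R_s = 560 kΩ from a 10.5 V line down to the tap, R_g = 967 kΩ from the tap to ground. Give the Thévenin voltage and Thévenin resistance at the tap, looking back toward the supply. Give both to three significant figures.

V_th is the open-circuit tap voltage: 10.5 × 967/(560 + 967) = 6.65 V.
With the supply zeroed, R_s and R_g appear in parallel from the tap: R_th = R_s‖R_g = (560 × 967)/1527 = 355 kΩ.

V_th = 6.65 V, R_th = 355 kΩ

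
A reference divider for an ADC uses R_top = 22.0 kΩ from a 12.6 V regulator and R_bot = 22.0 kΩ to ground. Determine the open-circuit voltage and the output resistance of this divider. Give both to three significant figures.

V_th is the open-circuit tap voltage: 12.6 × 22.0/(22.0 + 22.0) = 6.30 V.
With the supply zeroed, R_top and R_bot appear in parallel from the tap: R_th = R_top‖R_bot = (22.0 × 22.0)/44.00 = 11.0 kΩ.

V_th = 6.30 V, R_th = 11.0 kΩ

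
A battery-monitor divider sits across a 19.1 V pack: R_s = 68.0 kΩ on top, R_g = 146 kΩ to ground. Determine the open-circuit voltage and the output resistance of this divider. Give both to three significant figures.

V_th is the open-circuit tap voltage: 19.1 × 146/(68.0 + 146) = 13.0 V.
With the supply zeroed, R_s and R_g appear in parallel from the tap: R_th = R_s‖R_g = (68.0 × 146)/214.0 = 46.4 kΩ.

V_th = 13.0 V, R_th = 46.4 kΩ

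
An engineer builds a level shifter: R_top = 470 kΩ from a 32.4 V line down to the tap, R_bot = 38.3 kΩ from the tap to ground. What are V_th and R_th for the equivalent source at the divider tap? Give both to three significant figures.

V_th = 2.44 V, R_th = 35.4 kΩ

V_th is the open-circuit tap voltage: 32.4 × 38.3/(470 + 38.3) = 2.44 V.
With the supply zeroed, R_top and R_bot appear in parallel from the tap: R_th = R_top‖R_bot = (470 × 38.3)/508.3 = 35.4 kΩ.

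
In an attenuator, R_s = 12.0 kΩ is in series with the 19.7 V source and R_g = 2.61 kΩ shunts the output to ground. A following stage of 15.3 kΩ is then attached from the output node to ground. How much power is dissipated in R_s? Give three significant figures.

Total resistance from the source is R_s + (R_g‖R_L) = 14.23 kΩ, so I = 19.7/14.23 kΩ = 1.384 mA.
P = I²·R_s = (1.384 mA)² × 12.0 kΩ = 23.0 mW.

P ≈ 23.0 mW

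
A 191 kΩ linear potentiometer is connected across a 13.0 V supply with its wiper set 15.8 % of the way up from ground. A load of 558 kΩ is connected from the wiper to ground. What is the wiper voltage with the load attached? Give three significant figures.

V ≈ 1.96 V

The wiper splits the pot into (1−α)R = 160.8 kΩ above and αR = 30.18 kΩ below.
Lower section ‖ load = 28.63 kΩ.
V_wiper = 13.0 × 28.63/(160.8 + 28.63) = 1.96 V.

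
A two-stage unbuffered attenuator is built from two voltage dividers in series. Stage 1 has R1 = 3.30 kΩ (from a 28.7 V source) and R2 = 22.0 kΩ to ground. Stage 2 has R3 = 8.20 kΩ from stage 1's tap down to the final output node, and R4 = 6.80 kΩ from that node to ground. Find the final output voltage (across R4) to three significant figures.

Stage 2 presents R3+R4 = 15.00 kΩ as a load on stage 1's tap.
Stage 1's lower leg becomes R2‖(R3+R4) = 8.919 kΩ, so V_mid = 28.7 × 8.919/12.22 = 20.95 V.
Stage 2 is itself unloaded: V_out = V_mid × R4/(R3+R4) = 20.95 × 6.80/15.00 = 9.50 V.

V_out ≈ 9.50 V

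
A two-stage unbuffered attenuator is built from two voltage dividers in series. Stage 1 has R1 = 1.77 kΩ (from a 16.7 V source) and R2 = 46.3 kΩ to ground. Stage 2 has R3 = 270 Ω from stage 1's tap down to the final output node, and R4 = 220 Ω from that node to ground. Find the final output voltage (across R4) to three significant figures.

Stage 2 presents R3+R4 = 490.0 Ω as a load on stage 1's tap.
Stage 1's lower leg becomes R2‖(R3+R4) = 484.9 Ω, so V_mid = 16.7 × 484.9/2255 = 3.591 V.
Stage 2 is itself unloaded: V_out = V_mid × R4/(R3+R4) = 3.591 × 220/490.0 = 1.61 V.

V_out ≈ 1.61 V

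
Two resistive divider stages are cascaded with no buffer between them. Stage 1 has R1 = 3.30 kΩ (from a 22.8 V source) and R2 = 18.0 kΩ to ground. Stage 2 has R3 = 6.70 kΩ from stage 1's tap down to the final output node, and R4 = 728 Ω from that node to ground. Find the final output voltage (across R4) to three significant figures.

V_out ≈ 1.37 V

Stage 2 presents R3+R4 = 7428 Ω as a load on stage 1's tap.
Stage 1's lower leg becomes R2‖(R3+R4) = 5258 Ω, so V_mid = 22.8 × 5258/8558 = 14.01 V.
Stage 2 is itself unloaded: V_out = V_mid × R4/(R3+R4) = 14.01 × 728/7428 = 1.37 V.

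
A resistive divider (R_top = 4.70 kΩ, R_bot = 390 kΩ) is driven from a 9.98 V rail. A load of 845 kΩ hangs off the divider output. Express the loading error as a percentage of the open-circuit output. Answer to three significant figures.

0.547 %

The divider's output (Thévenin) resistance is R_top‖R_bot = 4.644 kΩ.
Fractional drop under load = R_th/(R_th + R_L) = 4.644 / (4.644 + 845) = 0.005466.
So the output falls by 0.547 %.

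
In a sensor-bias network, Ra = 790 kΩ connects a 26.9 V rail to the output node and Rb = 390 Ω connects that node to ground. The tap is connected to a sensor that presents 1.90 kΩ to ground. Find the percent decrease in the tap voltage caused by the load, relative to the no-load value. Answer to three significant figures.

The divider's output (Thévenin) resistance is Ra‖Rb = 389.8 Ω.
Fractional drop under load = R_th/(R_th + R_L) = 389.8 / (389.8 + 1900) = 0.1702.
So the output falls by 17.0 %.

17.0 %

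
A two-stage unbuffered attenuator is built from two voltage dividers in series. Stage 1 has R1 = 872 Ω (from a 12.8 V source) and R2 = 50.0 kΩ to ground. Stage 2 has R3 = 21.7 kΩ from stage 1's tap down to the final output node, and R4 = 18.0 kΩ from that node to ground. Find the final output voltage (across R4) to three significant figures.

Stage 2 presents R3+R4 = 39700 Ω as a load on stage 1's tap.
Stage 1's lower leg becomes R2‖(R3+R4) = 22130 Ω, so V_mid = 12.8 × 22130/23000 = 12.31 V.
Stage 2 is itself unloaded: V_out = V_mid × R4/(R3+R4) = 12.31 × 18000/39700 = 5.58 V.

V_out ≈ 5.58 V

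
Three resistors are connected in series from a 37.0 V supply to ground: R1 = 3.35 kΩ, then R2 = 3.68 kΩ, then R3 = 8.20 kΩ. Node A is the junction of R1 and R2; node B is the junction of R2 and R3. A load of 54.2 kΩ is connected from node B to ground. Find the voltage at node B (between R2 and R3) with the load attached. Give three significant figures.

V ≈ 18.6 V

At node B, R3 is in parallel with the load: R3‖R_L = 7.122 kΩ.
Below node A the resistance is R2 + (R3‖R_L) = 10.80 kΩ, so V_A = 37.0 × 10.80/14.15 = 28.24 V.
Then V_B = V_A × (R3‖R_L)/(R2 + R3‖R_L) = 28.24 × 7.122/10.80 = 18.6 V.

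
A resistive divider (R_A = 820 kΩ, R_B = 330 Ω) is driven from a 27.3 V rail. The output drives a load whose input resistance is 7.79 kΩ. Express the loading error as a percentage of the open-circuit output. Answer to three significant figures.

The divider's output (Thévenin) resistance is R_A‖R_B = 329.9 Ω.
Fractional drop under load = R_th/(R_th + R_L) = 329.9 / (329.9 + 7790) = 0.04062.
So the output falls by 4.06 %.

4.06 %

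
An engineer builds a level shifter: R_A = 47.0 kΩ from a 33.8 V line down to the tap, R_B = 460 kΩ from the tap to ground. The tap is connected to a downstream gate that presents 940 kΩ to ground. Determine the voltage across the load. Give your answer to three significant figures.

The load sits in parallel with R_B: R_B‖R_L = (460 × 940) / (460 + 940) = 308.9 kΩ.
V_out = 33.8 × 308.9 / (47.0 + 308.9) = 33.8 × 308.9/355.9 = 29.3 V.
(Unloaded it would have been 30.7 V.)

V_out ≈ 29.3 V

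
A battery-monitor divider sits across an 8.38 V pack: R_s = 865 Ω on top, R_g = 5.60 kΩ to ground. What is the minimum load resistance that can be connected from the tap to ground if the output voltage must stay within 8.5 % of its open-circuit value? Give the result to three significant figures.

R_L(min) ≈ 8.07 kΩ

Output resistance R_th = R_s‖R_g = (865 × 5600)/6465 = 749.3 Ω.
The fractional drop is R_th/(R_th + R_L); requiring this ≤ 0.0850 gives R_L ≥ R_th(1/0.0850 − 1) = 749.3 × 10.76 = 8.07 kΩ.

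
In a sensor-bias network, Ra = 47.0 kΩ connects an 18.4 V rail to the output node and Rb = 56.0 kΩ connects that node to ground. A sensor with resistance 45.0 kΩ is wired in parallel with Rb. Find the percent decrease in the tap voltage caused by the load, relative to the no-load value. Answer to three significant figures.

36.2 %

The divider's output (Thévenin) resistance is Ra‖Rb = 25.55 kΩ.
Fractional drop under load = R_th/(R_th + R_L) = 25.55 / (25.55 + 45.0) = 0.3622.
So the output falls by 36.2 %.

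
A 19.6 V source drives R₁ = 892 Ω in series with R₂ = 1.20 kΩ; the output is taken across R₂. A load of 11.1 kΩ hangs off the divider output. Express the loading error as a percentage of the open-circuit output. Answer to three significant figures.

4.41 %

The divider's output (Thévenin) resistance is R₁‖R₂ = 511.7 Ω.
Fractional drop under load = R_th/(R_th + R_L) = 511.7 / (511.7 + 11100) = 0.04406.
So the output falls by 4.41 %.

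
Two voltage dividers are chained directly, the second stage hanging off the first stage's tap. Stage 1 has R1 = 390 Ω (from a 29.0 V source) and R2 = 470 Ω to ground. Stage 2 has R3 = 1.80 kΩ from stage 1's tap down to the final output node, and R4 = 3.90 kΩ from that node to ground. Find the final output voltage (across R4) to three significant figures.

V_out ≈ 10.5 V

Stage 2 presents R3+R4 = 5700 Ω as a load on stage 1's tap.
Stage 1's lower leg becomes R2‖(R3+R4) = 434.2 Ω, so V_mid = 29.0 × 434.2/824.2 = 15.28 V.
Stage 2 is itself unloaded: V_out = V_mid × R4/(R3+R4) = 15.28 × 3900/5700 = 10.5 V.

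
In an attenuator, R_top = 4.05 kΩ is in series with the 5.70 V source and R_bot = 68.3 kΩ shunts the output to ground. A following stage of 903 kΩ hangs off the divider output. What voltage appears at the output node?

V_out ≈ 5.36 V

The load sits in parallel with R_bot: R_bot‖R_L = (68.3 × 903) / (68.3 + 903) = 63.50 kΩ.
V_out = 5.70 × 63.50 / (4.05 + 63.50) = 5.70 × 63.50/67.55 = 5.36 V.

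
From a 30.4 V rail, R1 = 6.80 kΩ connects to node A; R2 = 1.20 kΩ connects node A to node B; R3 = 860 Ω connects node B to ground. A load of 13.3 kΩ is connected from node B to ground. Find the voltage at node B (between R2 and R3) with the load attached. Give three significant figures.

V ≈ 2.79 V

At node B, R3 is in parallel with the load: R3‖R_L = 807.8 Ω.
Below node A the resistance is R2 + (R3‖R_L) = 2008 Ω, so V_A = 30.4 × 2008/8808 = 6.930 V.
Then V_B = V_A × (R3‖R_L)/(R2 + R3‖R_L) = 6.930 × 807.8/2008 = 2.79 V.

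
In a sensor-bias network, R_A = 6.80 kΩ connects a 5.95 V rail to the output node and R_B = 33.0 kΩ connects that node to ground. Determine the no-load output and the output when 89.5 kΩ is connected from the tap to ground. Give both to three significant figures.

Unloaded: 4.93 V; loaded: 4.64 V

Open-circuit: V = 5.95 × 33.0/(6.80 + 33.0) = 4.93 V.
With the load, R_B becomes R_B‖R_L = 24.11 kΩ, so V = 5.95 × 24.11/30.91 = 4.64 V.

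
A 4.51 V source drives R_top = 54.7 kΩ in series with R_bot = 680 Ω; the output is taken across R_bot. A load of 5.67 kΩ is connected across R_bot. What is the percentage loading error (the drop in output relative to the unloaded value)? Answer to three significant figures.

The divider's output (Thévenin) resistance is R_top‖R_bot = 671.7 Ω.
Fractional drop under load = R_th/(R_th + R_L) = 671.7 / (671.7 + 5670) = 0.1059.
So the output falls by 10.6 %.

10.6 %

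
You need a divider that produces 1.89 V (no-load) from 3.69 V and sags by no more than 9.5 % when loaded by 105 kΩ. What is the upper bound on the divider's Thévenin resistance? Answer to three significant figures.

R_th ≤ 11.0 kΩ

Loading drop = R_th/(R_th + R_L) ≤ 0.0950, so R_th ≤ R_L · ε/(1−ε) = 105 kΩ × 0.0950/0.9050 = 11.0 kΩ.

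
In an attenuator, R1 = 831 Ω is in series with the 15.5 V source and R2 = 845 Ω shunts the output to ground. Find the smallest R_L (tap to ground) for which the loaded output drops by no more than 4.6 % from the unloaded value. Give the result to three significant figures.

R_L(min) ≈ 8.69 kΩ

Output resistance R_th = R1‖R2 = (831 × 845)/1676 = 419.0 Ω.
The fractional drop is R_th/(R_th + R_L); requiring this ≤ 0.0460 gives R_L ≥ R_th(1/0.0460 − 1) = 419.0 × 20.74 = 8.69 kΩ.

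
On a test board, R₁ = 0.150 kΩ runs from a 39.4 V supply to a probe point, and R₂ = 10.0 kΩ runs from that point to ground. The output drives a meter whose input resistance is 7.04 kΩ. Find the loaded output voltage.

The load sits in parallel with R₂: R₂‖R_L = (10000 × 7040) / (10000 + 7040) = 4131 Ω.
V_out = 39.4 × 4131 / (150 + 4131) = 39.4 × 4131/4281 = 38.0 V.
(Unloaded it would have been 38.8 V.)

V_out ≈ 38.0 V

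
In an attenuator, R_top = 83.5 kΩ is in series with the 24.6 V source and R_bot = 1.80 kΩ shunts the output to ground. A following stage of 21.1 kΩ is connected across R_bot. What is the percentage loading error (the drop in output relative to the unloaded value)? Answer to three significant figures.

7.71 %

The divider's output (Thévenin) resistance is R_top‖R_bot = 1.762 kΩ.
Fractional drop under load = R_th/(R_th + R_L) = 1.762 / (1.762 + 21.1) = 0.07707.
So the output falls by 7.71 %.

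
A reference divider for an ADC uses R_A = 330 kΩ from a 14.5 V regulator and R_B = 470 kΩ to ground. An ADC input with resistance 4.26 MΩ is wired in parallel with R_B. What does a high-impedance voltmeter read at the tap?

The load sits in parallel with R_B: R_B‖R_L = (470 × 4260) / (470 + 4260) = 423.3 kΩ.
V_out = 14.5 × 423.3 / (330 + 423.3) = 14.5 × 423.3/753.3 = 8.15 V.

V_out ≈ 8.15 V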